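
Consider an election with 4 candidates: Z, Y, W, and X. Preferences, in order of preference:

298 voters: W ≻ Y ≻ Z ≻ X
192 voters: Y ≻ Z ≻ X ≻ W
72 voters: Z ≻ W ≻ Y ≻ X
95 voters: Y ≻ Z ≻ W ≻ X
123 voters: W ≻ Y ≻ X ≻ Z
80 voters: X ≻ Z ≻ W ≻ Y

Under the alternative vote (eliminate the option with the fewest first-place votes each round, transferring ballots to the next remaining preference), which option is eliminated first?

Z

Round 1: Z 72, Y 287, W 421, X 80. Eliminate Z.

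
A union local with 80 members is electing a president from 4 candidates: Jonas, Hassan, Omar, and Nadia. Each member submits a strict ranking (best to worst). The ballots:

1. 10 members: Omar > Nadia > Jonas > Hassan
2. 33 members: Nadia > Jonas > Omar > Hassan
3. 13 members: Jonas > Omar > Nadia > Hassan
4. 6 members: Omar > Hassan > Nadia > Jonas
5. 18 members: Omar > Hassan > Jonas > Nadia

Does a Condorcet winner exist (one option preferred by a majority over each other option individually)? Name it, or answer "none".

none

Checking pairwise contests:
Nadia beats Jonas 49–31.
Jonas beats Hassan 56–24.
Jonas beats Omar 46–34.
Omar beats Nadia 47–33.
Every option loses at least one head-to-head, so there is no Condorcet winner.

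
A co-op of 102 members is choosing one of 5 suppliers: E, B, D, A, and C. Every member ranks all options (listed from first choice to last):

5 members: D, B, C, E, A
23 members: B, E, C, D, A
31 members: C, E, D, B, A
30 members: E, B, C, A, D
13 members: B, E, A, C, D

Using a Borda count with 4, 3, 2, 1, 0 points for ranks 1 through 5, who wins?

E

E: 5·1 + 23·3 + 31·3 + 30·4 + 13·3 = 326
B: 5·3 + 23·4 + 31·1 + 30·3 + 13·4 = 280
D: 5·4 + 23·1 + 31·2 + 30·0 + 13·0 = 105
A: 5·0 + 23·0 + 31·0 + 30·1 + 13·2 = 56
C: 5·2 + 23·2 + 31·4 + 30·2 + 13·1 = 253
E has the highest Borda score (326).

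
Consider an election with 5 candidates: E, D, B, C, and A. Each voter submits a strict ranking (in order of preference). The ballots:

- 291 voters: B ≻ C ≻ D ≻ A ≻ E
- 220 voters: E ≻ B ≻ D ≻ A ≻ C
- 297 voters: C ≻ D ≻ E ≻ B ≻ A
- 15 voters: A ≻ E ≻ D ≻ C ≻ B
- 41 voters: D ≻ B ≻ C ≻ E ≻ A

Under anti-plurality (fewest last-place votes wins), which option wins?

D

Last-place votes: E 291, D 0, B 15, C 220, A 338.
D is ranked last by the fewest voters, so D wins.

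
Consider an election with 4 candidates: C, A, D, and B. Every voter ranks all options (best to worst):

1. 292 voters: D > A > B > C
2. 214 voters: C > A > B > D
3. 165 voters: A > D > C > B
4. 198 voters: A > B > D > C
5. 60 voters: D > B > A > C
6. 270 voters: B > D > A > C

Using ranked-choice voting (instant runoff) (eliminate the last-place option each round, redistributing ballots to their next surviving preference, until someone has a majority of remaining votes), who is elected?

D

Round 1: C 214, A 363, D 352, B 270. Eliminate C.
Round 2: A 577, D 352, B 270. Eliminate B.
Round 3: A 577, D 622. D has a majority.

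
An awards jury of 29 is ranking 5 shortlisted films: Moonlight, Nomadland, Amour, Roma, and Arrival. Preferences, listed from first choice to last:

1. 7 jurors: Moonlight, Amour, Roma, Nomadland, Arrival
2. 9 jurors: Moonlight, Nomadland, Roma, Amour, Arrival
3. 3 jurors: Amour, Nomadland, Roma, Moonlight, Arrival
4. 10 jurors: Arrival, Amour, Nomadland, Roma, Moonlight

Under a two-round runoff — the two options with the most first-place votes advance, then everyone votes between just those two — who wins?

Moonlight

Round 1 first-place votes: Moonlight 16, Nomadland 0, Amour 3, Roma 0, Arrival 10.
Moonlight and Arrival advance.
Runoff: Moonlight is preferred to Arrival by 19 voters; Arrival by 10.
Moonlight wins the runoff.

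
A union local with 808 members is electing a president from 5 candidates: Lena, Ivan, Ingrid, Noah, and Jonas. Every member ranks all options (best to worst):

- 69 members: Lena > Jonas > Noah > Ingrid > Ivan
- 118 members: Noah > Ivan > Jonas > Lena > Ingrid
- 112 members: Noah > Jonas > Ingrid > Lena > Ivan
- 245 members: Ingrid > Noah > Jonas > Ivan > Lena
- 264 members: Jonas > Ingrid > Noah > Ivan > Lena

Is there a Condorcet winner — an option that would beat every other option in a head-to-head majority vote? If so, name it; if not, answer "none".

none

Checking pairwise contests:
Ivan beats Lena 627–181.
Ingrid beats Ivan 690–118.
Jonas beats Ingrid 563–245.
Ingrid beats Noah 509–299.
Noah beats Jonas 475–333.
Every option loses at least one head-to-head, so there is no Condorcet winner.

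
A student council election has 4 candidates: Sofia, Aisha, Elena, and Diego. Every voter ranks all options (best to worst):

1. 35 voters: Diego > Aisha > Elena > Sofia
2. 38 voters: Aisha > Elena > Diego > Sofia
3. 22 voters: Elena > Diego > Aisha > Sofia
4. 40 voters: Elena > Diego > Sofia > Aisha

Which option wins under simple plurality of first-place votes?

First-place votes: Sofia 0, Aisha 38, Elena 62, Diego 35.
Elena has the most first-place votes.

Elena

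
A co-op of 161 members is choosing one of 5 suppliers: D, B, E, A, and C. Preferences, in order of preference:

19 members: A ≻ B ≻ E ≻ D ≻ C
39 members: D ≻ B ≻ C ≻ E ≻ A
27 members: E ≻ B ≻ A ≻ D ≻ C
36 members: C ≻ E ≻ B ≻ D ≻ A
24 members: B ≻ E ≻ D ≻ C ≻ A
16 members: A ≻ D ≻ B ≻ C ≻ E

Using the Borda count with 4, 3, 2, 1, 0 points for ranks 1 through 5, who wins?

B

D: 19·1 + 39·4 + 27·1 + 36·1 + 24·2 + 16·3 = 334
B: 19·3 + 39·3 + 27·3 + 36·2 + 24·4 + 16·2 = 455
E: 19·2 + 39·1 + 27·4 + 36·3 + 24·3 + 16·0 = 365
A: 19·4 + 39·0 + 27·2 + 36·0 + 24·0 + 16·4 = 194
C: 19·0 + 39·2 + 27·0 + 36·4 + 24·1 + 16·1 = 262
B has the highest Borda score (455).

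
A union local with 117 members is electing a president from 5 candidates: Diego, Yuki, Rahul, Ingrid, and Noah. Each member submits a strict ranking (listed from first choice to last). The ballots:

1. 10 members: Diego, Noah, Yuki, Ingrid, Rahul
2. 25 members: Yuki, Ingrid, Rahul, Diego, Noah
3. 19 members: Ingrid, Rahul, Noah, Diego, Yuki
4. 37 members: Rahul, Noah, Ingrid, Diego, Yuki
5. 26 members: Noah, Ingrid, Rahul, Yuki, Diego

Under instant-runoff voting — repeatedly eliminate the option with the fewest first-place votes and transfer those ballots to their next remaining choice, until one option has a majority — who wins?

Round 1: Diego 10, Yuki 25, Rahul 37, Ingrid 19, Noah 26. Eliminate Diego.
Round 2: Yuki 25, Rahul 37, Ingrid 19, Noah 36. Eliminate Ingrid.
Round 3: Yuki 25, Rahul 56, Noah 36. Eliminate Yuki.
Round 4: Rahul 81, Noah 36. Rahul has a majority.

Rahul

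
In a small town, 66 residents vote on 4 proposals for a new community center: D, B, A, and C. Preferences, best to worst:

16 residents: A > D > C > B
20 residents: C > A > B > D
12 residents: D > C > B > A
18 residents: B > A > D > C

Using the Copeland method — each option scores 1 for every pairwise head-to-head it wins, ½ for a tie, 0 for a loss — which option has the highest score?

A

D: beats C; loses to B and A → score 1.
B: beats D; loses to A and C → score 1.
A: beats D, B, and C → score 3.
C: beats B; loses to D and A → score 1.
A has the best pairwise record.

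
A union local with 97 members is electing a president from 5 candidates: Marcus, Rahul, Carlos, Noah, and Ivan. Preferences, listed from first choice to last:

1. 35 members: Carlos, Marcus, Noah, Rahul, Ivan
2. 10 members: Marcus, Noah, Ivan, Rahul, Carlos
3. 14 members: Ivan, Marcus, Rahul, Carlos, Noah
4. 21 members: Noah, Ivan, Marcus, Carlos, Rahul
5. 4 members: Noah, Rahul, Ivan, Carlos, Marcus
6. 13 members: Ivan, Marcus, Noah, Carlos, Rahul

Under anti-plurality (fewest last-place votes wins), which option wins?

Marcus

Last-place votes: Marcus 4, Rahul 34, Carlos 10, Noah 14, Ivan 35.
Marcus is ranked last by the fewest voters, so Marcus wins.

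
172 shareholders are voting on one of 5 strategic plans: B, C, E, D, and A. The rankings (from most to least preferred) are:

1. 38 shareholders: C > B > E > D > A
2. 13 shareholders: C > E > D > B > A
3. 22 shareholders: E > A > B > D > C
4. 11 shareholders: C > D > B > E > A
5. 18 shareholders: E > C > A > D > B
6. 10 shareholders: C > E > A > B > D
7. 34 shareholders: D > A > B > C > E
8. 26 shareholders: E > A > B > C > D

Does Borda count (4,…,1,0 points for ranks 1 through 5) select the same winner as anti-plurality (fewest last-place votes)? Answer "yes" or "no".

no

Borda — scores: B 323, C 402, E 420, D 273, A 302. Winner: E.
Anti-plurality — last-place votes: B 18, C 22, E 34, D 36, A 62. Winner: B.
The two methods disagree.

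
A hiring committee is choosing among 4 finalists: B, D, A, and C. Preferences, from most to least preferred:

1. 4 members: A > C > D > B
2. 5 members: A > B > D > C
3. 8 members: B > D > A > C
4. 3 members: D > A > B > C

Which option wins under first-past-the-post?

First-place votes: B 8, D 3, A 9, C 0.
A has the most first-place votes.

A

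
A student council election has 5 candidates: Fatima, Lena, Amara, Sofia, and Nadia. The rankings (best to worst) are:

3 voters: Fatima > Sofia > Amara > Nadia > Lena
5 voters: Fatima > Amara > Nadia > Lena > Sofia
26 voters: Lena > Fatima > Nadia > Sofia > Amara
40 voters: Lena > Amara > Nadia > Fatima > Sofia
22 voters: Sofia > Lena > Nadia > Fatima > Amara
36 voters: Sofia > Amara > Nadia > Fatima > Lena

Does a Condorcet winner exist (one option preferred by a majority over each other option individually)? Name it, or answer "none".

Lena

Lena vs Fatima: 88–44 for Lena.
Lena vs Amara: 88–44 for Lena.
Lena vs Sofia: 71–61 for Lena.
Lena vs Nadia: 88–44 for Lena.
Lena beats every other option head-to-head.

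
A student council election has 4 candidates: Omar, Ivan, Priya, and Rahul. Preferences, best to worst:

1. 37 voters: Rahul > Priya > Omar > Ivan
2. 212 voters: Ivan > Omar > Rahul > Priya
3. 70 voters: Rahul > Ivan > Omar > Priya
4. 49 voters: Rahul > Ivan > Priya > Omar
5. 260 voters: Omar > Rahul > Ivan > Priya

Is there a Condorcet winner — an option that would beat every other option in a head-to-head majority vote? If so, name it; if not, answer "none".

Checking pairwise contests:
Ivan beats Omar 331–297.
Rahul beats Ivan 416–212.
Omar beats Priya 542–86.
Omar beats Rahul 472–156.
Every option loses at least one head-to-head, so there is no Condorcet winner.

none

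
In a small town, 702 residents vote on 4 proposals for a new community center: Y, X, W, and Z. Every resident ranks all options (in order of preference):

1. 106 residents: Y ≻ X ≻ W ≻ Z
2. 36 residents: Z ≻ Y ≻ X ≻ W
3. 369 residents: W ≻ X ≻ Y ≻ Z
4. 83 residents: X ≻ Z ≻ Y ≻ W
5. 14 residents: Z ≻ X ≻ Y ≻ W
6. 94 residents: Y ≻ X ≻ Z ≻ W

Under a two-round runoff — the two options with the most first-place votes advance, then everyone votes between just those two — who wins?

Round 1 first-place votes: Y 200, X 83, W 369, Z 50.
W and Y advance.
Runoff: W is preferred to Y by 369 voters; Y by 333.
W wins the runoff.

W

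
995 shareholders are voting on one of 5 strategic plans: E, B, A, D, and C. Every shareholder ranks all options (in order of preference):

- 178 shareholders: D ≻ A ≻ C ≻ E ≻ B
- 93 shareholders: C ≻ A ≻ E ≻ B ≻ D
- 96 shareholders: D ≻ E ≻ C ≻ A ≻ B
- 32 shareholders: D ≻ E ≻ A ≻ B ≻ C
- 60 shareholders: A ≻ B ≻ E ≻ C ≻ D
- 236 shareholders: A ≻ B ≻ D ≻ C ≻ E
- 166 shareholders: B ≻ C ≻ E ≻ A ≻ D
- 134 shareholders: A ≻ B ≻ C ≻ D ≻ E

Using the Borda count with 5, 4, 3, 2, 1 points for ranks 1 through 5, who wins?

A

E: 178·2 + 93·3 + 96·4 + 32·4 + 60·3 + 236·1 + 166·3 + 134·1 = 2195
B: 178·1 + 93·2 + 96·1 + 32·2 + 60·4 + 236·4 + 166·5 + 134·4 = 3074
A: 178·4 + 93·4 + 96·2 + 32·3 + 60·5 + 236·5 + 166·2 + 134·5 = 3854
D: 178·5 + 93·1 + 96·5 + 32·5 + 60·1 + 236·3 + 166·1 + 134·2 = 2825
C: 178·3 + 93·5 + 96·3 + 32·1 + 60·2 + 236·2 + 166·4 + 134·3 = 2977
A has the highest Borda score (3854).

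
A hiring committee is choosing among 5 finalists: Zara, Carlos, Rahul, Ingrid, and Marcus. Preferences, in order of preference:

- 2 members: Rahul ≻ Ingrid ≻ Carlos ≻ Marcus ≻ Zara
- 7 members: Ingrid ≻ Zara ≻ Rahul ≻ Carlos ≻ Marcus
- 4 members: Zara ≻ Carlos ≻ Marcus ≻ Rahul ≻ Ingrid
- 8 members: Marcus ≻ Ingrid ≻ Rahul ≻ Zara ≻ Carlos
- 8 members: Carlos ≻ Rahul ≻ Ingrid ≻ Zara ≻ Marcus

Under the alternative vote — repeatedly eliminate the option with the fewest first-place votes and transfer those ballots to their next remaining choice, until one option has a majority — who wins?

Round 1: Zara 4, Carlos 8, Rahul 2, Ingrid 7, Marcus 8. Eliminate Rahul.
Round 2: Zara 4, Carlos 8, Ingrid 9, Marcus 8. Eliminate Zara.
Round 3: Carlos 12, Ingrid 9, Marcus 8. Eliminate Marcus.
Round 4: Carlos 12, Ingrid 17. Ingrid has a majority.

Ingrid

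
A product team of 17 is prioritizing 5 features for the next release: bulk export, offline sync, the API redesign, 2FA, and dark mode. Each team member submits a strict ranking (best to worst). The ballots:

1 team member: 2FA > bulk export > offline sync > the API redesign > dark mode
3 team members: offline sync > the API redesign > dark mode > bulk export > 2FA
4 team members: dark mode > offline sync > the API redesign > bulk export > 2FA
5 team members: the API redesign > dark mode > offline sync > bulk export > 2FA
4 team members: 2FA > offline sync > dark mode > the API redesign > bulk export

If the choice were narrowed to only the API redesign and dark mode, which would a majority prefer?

Voters preferring the API redesign to dark mode: 9; preferring dark mode to the API redesign: 8.
the API redesign wins the head-to-head.

the API redesign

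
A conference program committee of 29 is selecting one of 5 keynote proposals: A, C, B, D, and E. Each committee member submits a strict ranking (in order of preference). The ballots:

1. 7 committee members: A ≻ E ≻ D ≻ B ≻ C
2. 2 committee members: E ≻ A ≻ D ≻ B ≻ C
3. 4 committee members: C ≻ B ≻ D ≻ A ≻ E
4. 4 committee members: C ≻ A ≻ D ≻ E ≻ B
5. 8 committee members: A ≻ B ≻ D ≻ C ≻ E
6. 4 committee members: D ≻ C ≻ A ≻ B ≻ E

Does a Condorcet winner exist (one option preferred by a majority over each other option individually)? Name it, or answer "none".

A vs C: 17–12 for A.
A vs B: 25–4 for A.
A vs D: 21–8 for A.
A vs E: 27–2 for A.
A beats every other option head-to-head.

A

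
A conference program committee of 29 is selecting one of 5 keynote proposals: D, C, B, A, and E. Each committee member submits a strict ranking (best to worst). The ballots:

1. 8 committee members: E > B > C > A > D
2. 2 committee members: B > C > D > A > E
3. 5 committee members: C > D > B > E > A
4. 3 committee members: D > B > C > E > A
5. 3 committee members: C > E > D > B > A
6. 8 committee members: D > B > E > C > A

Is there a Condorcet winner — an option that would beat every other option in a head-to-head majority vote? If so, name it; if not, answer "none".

Checking pairwise contests:
C beats D 18–11.
B beats C 21–8.
D beats B 19–10.
D beats A 21–8.
D beats E 18–11.
Every option loses at least one head-to-head, so there is no Condorcet winner.

none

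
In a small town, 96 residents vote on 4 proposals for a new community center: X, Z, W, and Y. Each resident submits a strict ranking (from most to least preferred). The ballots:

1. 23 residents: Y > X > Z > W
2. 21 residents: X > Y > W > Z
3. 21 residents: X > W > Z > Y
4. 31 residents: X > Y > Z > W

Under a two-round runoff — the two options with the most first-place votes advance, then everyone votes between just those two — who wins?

Round 1 first-place votes: X 73, Z 0, W 0, Y 23.
X and Y advance.
Runoff: X is preferred to Y by 73 voters; Y by 23.
X wins the runoff.

X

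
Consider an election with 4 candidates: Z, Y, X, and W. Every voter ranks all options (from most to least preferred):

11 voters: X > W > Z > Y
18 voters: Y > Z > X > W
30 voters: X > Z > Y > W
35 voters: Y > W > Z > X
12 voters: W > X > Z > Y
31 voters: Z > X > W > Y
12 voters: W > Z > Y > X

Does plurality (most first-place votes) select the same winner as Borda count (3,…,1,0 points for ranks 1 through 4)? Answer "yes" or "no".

Plurality — first-place votes: Z 31, Y 53, X 41, W 24. Winner: Y.
Borda — scores: Z 271, Y 201, X 227, W 195. Winner: Z.
The two methods disagree.

no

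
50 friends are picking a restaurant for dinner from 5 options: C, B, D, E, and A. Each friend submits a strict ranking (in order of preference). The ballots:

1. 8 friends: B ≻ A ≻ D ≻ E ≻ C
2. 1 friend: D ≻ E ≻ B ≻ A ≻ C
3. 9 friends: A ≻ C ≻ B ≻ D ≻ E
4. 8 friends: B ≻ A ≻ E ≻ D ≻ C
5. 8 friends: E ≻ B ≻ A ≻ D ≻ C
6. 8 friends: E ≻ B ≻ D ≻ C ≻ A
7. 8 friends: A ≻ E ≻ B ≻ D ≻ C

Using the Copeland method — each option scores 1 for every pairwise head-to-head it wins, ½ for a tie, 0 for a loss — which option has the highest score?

C: loses to B, D, E, and A → score 0.
B: beats C, D, and A; ties E → score 3.5.
D: beats C; loses to B, E, and A → score 1.
E: beats C and D; ties B; loses to A → score 2.5.
A: beats C, D, and E; loses to B → score 3.
B has the best pairwise record.

B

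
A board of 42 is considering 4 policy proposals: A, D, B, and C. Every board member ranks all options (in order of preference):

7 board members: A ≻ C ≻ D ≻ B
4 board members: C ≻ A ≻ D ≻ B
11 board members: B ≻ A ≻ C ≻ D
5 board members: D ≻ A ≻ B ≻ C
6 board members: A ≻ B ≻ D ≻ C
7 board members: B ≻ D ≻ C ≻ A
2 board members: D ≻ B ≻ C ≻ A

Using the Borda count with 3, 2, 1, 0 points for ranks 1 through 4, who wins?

A

A: 7·3 + 4·2 + 11·2 + 5·2 + 6·3 + 7·0 + 2·0 = 79
D: 7·1 + 4·1 + 11·0 + 5·3 + 6·1 + 7·2 + 2·3 = 52
B: 7·0 + 4·0 + 11·3 + 5·1 + 6·2 + 7·3 + 2·2 = 75
C: 7·2 + 4·3 + 11·1 + 5·0 + 6·0 + 7·1 + 2·1 = 46
A has the highest Borda score (79).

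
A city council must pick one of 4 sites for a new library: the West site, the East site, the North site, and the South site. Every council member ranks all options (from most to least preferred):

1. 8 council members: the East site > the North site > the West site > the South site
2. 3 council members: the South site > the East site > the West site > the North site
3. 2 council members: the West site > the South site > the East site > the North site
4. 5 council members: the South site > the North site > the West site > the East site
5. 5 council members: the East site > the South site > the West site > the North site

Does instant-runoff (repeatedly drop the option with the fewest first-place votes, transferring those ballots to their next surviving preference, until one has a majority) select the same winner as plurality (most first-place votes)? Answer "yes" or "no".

Instant-runoff — R1 the West site 2, the East site 13, the North site 0, the South site 8 (the East site winner). Winner: the East site.
Plurality — first-place votes: the West site 2, the East site 13, the North site 0, the South site 8. Winner: the East site.
The two methods agree.

yes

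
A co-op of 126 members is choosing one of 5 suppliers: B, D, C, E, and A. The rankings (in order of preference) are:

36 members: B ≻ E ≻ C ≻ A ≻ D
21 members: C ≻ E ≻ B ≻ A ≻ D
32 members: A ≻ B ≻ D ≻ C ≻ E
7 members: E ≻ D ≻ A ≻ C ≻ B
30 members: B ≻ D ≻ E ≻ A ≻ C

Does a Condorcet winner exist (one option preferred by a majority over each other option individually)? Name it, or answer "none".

B

B vs D: 119–7 for B.
B vs C: 98–28 for B.
B vs E: 98–28 for B.
B vs A: 87–39 for B.
B beats every other option head-to-head.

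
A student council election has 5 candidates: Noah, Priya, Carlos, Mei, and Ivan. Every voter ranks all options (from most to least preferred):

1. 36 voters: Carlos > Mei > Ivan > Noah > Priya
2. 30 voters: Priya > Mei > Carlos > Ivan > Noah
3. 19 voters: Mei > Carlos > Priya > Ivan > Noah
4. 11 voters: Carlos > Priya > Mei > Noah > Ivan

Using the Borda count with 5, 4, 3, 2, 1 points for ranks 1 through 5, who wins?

Noah: 36·2 + 30·1 + 19·1 + 11·2 = 143
Priya: 36·1 + 30·5 + 19·3 + 11·4 = 287
Carlos: 36·5 + 30·3 + 19·4 + 11·5 = 401
Mei: 36·4 + 30·4 + 19·5 + 11·3 = 392
Ivan: 36·3 + 30·2 + 19·2 + 11·1 = 217
Carlos has the highest Borda score (401).

Carlos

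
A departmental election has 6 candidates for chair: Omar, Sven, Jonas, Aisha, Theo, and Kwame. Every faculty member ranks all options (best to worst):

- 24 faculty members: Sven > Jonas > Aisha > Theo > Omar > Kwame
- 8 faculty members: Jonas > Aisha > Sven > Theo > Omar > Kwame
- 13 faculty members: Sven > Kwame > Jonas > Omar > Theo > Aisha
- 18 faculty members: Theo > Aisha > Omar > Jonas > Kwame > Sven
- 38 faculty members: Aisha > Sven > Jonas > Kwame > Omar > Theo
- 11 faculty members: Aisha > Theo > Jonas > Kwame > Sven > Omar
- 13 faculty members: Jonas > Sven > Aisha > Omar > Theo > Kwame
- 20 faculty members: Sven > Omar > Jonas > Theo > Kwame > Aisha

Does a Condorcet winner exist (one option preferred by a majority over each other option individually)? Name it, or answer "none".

Checking pairwise contests:
Sven beats Omar 127–18.
Aisha beats Sven 75–70.
Sven beats Jonas 95–50.
Jonas beats Aisha 78–67.
Omar beats Theo 84–61.
Omar beats Kwame 83–62.
Every option loses at least one head-to-head, so there is no Condorcet winner.

none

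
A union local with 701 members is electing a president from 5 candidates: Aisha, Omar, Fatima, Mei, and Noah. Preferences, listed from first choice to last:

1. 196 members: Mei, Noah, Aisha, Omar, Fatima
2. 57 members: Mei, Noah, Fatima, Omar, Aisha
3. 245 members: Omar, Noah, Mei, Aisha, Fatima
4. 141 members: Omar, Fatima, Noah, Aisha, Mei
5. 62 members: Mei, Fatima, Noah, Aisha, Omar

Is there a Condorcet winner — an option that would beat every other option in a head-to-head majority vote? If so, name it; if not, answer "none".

Omar

Omar vs Aisha: 443–258 for Omar.
Omar vs Fatima: 582–119 for Omar.
Omar vs Mei: 386–315 for Omar.
Omar vs Noah: 386–315 for Omar.
Omar beats every other option head-to-head.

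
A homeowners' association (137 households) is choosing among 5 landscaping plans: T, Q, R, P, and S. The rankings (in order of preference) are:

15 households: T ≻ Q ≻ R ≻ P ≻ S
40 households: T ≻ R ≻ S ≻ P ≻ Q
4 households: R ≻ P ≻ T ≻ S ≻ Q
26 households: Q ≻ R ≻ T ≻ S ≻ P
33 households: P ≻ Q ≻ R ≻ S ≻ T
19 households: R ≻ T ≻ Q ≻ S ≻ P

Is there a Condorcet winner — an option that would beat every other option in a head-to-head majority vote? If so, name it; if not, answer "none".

none

Checking pairwise contests:
R beats T 82–55.
T beats Q 78–59.
Q beats R 74–63.
T beats P 100–37.
T beats S 104–33.
Every option loses at least one head-to-head, so there is no Condorcet winner.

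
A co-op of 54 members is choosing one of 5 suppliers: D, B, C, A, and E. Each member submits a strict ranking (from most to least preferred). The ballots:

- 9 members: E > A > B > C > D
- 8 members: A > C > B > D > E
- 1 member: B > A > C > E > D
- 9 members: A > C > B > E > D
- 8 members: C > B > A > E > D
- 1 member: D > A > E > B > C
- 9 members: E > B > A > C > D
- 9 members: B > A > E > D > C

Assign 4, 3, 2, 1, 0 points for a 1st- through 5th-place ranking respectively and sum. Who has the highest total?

A

D: 9·0 + 8·1 + 1·0 + 9·0 + 8·0 + 1·4 + 9·0 + 9·1 = 21
B: 9·2 + 8·2 + 1·4 + 9·2 + 8·3 + 1·1 + 9·3 + 9·4 = 144
C: 9·1 + 8·3 + 1·2 + 9·3 + 8·4 + 1·0 + 9·1 + 9·0 = 103
A: 9·3 + 8·4 + 1·3 + 9·4 + 8·2 + 1·3 + 9·2 + 9·3 = 162
E: 9·4 + 8·0 + 1·1 + 9·1 + 8·1 + 1·2 + 9·4 + 9·2 = 110
A has the highest Borda score (162).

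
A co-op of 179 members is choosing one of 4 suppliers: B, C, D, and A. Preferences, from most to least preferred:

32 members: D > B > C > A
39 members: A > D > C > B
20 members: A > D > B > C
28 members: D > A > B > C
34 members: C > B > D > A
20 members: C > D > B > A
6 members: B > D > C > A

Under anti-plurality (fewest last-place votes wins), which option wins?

Last-place votes: B 39, C 48, D 0, A 92.
D is ranked last by the fewest voters, so D wins.

D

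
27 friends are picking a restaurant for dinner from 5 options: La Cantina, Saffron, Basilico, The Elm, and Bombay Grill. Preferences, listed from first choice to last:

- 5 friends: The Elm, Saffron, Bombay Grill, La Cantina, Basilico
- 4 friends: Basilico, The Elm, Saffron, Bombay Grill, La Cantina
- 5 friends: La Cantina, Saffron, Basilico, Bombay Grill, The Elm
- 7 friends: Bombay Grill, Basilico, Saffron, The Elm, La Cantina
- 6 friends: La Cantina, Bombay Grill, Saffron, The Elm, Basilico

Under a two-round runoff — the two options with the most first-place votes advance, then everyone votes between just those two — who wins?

Round 1 first-place votes: La Cantina 11, Saffron 0, Basilico 4, The Elm 5, Bombay Grill 7.
La Cantina and Bombay Grill advance.
Runoff: La Cantina is preferred to Bombay Grill by 11 voters; Bombay Grill by 16.
Bombay Grill wins the runoff.

Bombay Grill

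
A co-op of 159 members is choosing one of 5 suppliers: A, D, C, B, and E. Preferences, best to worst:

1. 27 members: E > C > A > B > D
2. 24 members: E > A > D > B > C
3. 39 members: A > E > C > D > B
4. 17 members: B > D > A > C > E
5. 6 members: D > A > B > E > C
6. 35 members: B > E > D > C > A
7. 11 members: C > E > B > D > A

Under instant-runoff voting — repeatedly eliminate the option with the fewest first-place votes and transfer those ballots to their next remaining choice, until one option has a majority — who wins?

E

Round 1: A 39, D 6, C 11, B 52, E 51. Eliminate D.
Round 2: A 45, C 11, B 52, E 51. Eliminate C.
Round 3: A 45, B 52, E 62. Eliminate A.
Round 4: B 58, E 101. E has a majority.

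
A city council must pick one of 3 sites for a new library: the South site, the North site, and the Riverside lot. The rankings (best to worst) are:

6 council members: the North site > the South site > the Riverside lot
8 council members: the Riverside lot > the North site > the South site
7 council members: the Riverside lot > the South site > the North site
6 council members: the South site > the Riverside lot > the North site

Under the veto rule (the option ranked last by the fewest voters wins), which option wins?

the Riverside lot

Last-place votes: the South site 8, the North site 13, the Riverside lot 6.
the Riverside lot is ranked last by the fewest voters, so the Riverside lot wins.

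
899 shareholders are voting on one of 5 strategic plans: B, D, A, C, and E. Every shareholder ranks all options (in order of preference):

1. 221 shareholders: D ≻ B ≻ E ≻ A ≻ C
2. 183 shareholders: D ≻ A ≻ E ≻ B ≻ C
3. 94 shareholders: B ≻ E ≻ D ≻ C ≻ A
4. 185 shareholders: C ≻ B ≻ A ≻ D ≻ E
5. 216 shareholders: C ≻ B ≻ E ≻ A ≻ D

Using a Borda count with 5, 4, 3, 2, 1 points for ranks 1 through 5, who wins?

B: 221·4 + 183·2 + 94·5 + 185·4 + 216·4 = 3324
D: 221·5 + 183·5 + 94·3 + 185·2 + 216·1 = 2888
A: 221·2 + 183·4 + 94·1 + 185·3 + 216·2 = 2255
C: 221·1 + 183·1 + 94·2 + 185·5 + 216·5 = 2597
E: 221·3 + 183·3 + 94·4 + 185·1 + 216·3 = 2421
B has the highest Borda score (3324).

B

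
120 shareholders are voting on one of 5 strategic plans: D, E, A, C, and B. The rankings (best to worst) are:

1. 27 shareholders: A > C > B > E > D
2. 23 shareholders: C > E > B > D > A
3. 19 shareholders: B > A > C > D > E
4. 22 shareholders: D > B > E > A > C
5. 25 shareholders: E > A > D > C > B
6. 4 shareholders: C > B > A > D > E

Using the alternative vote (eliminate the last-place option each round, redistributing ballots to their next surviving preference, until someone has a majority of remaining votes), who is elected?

Round 1: D 22, E 25, A 27, C 27, B 19. Eliminate B.
Round 2: D 22, E 25, A 46, C 27. Eliminate D.
Round 3: E 47, A 46, C 27. Eliminate C.
Round 4: E 70, A 50. E has a majority.

E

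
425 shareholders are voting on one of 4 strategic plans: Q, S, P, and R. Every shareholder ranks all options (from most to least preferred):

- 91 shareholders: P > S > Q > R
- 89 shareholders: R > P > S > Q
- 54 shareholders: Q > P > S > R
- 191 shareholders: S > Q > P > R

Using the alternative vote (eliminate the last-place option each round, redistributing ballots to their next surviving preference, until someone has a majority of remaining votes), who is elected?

P

Round 1: Q 54, S 191, P 91, R 89. Eliminate Q.
Round 2: S 191, P 145, R 89. Eliminate R.
Round 3: S 191, P 234. P has a majority.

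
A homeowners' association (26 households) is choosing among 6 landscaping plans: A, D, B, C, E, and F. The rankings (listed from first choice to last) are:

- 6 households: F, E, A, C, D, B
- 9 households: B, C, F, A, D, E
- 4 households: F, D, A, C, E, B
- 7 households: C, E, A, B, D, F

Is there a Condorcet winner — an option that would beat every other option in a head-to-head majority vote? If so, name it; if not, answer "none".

C vs A: 16–10 for C.
C vs D: 22–4 for C.
C vs B: 17–9 for C.
C vs E: 20–6 for C.
C vs F: 16–10 for C.
C beats every other option head-to-head.

C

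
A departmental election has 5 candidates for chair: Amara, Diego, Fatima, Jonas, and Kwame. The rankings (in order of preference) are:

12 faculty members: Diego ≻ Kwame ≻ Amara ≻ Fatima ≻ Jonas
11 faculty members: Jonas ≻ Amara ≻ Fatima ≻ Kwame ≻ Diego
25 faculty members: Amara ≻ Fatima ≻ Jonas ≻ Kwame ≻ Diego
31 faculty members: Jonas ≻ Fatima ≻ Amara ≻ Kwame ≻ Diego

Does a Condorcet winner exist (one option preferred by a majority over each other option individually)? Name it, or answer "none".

Jonas

Jonas vs Amara: 42–37 for Jonas.
Jonas vs Diego: 67–12 for Jonas.
Jonas vs Fatima: 42–37 for Jonas.
Jonas vs Kwame: 67–12 for Jonas.
Jonas beats every other option head-to-head.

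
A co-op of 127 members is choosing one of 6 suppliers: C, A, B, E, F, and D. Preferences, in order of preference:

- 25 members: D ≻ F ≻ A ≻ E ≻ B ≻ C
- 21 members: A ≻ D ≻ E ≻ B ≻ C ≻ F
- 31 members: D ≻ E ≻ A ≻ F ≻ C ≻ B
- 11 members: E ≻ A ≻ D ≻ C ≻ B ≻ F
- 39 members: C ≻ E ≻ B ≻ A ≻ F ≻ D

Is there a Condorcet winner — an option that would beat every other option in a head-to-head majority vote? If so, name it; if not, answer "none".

Checking pairwise contests:
A beats C 88–39.
E beats A 81–46.
C beats B 81–46.
D beats E 77–50.
C beats F 71–56.
A beats D 71–56.
Every option loses at least one head-to-head, so there is no Condorcet winner.

none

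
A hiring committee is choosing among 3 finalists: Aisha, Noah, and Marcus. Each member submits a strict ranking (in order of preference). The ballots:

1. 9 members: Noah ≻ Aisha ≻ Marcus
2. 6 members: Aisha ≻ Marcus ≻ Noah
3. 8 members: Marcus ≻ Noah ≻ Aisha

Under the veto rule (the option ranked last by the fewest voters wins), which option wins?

Noah

Last-place votes: Aisha 8, Noah 6, Marcus 9.
Noah is ranked last by the fewest voters, so Noah wins.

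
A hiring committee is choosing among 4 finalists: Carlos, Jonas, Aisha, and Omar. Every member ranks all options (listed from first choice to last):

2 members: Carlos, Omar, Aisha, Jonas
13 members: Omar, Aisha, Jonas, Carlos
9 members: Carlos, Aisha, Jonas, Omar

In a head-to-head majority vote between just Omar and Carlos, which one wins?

Omar

Voters preferring Omar to Carlos: 13; preferring Carlos to Omar: 11.
Omar wins the head-to-head.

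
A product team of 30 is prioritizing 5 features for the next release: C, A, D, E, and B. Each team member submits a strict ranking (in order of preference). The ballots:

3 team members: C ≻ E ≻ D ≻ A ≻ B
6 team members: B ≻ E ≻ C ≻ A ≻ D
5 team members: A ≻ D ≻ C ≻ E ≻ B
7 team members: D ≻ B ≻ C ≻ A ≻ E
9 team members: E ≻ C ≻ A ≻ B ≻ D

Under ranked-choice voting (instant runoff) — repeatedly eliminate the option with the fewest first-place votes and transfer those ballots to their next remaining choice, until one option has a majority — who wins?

Round 1: C 3, A 5, D 7, E 9, B 6. Eliminate C.
Round 2: A 5, D 7, E 12, B 6. Eliminate A.
Round 3: D 12, E 12, B 6. Eliminate B.
Round 4: D 12, E 18. E has a majority.

E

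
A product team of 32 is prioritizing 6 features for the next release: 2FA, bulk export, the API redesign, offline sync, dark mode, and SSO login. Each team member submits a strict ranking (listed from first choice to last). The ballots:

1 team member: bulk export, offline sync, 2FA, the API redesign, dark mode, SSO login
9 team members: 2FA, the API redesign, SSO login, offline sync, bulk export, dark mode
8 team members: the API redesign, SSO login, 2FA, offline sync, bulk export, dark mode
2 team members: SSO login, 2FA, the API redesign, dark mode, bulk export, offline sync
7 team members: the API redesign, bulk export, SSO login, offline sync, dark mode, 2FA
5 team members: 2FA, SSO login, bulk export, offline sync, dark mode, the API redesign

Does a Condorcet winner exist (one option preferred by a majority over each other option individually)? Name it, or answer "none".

none

Checking pairwise contests:
SSO login beats 2FA 17–15.
2FA beats bulk export 24–8.
2FA beats the API redesign 17–15.
2FA beats offline sync 24–8.
2FA beats dark mode 25–7.
the API redesign beats SSO login 25–7.
Every option loses at least one head-to-head, so there is no Condorcet winner.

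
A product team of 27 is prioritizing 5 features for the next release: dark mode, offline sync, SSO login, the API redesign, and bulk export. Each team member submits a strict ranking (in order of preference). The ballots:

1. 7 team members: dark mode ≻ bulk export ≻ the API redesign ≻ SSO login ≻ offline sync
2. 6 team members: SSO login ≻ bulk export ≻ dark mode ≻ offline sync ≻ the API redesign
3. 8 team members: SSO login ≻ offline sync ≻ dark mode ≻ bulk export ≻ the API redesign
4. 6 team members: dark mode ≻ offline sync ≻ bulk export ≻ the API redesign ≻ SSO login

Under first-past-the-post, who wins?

First-place votes: dark mode 13, offline sync 0, SSO login 14, the API redesign 0, bulk export 0.
SSO login has the most first-place votes.

SSO login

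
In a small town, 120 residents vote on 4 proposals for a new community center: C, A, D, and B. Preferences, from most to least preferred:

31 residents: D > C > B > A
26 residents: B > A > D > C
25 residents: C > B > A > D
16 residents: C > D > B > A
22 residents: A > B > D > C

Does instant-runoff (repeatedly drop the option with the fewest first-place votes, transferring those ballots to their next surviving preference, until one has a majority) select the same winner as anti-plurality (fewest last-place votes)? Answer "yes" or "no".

Instant-runoff — R1 C 41, A 22, D 31, B 26 (A out); R2 C 41, D 31, B 48 (D out); R3 C 72, B 48 (C winner). Winner: C.
Anti-plurality — last-place votes: C 48, A 47, D 25, B 0. Winner: B.
The two methods disagree.

no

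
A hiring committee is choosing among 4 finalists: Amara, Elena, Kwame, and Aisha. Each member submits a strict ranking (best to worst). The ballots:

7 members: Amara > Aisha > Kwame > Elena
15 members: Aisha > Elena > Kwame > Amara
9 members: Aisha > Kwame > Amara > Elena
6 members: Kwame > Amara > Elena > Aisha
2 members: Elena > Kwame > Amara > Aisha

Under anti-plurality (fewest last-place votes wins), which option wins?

Last-place votes: Amara 15, Elena 16, Kwame 0, Aisha 8.
Kwame is ranked last by the fewest voters, so Kwame wins.

Kwame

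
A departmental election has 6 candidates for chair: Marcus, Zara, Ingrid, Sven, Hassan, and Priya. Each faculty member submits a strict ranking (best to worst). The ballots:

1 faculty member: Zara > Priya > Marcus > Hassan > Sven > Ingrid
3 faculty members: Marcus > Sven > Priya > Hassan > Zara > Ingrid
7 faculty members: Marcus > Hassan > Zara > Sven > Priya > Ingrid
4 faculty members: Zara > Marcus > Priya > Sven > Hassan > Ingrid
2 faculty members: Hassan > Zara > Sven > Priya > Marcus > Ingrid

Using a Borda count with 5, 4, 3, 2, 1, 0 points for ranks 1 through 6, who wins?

Marcus

Marcus: 1·3 + 3·5 + 7·5 + 4·4 + 2·1 = 71
Zara: 1·5 + 3·1 + 7·3 + 4·5 + 2·4 = 57
Ingrid: 1·0 + 3·0 + 7·0 + 4·0 + 2·0 = 0
Sven: 1·1 + 3·4 + 7·2 + 4·2 + 2·3 = 41
Hassan: 1·2 + 3·2 + 7·4 + 4·1 + 2·5 = 50
Priya: 1·4 + 3·3 + 7·1 + 4·3 + 2·2 = 36
Marcus has the highest Borda score (71).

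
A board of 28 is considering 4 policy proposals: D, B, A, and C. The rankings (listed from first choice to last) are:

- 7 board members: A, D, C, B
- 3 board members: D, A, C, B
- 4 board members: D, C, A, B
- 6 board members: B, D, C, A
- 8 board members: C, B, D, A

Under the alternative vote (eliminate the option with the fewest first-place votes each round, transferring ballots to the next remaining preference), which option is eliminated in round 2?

Round 1: D 7, B 6, A 7, C 8. Eliminate B.
Round 2: D 13, A 7, C 8. Eliminate A.

A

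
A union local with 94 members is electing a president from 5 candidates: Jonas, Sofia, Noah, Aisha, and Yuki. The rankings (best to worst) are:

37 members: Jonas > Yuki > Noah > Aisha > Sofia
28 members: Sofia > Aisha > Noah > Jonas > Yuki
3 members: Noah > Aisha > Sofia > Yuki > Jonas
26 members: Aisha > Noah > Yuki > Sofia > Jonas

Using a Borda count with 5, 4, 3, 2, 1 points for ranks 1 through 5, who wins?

Jonas: 37·5 + 28·2 + 3·1 + 26·1 = 270
Sofia: 37·1 + 28·5 + 3·3 + 26·2 = 238
Noah: 37·3 + 28·3 + 3·5 + 26·4 = 314
Aisha: 37·2 + 28·4 + 3·4 + 26·5 = 328
Yuki: 37·4 + 28·1 + 3·2 + 26·3 = 260
Aisha has the highest Borda score (328).

Aisha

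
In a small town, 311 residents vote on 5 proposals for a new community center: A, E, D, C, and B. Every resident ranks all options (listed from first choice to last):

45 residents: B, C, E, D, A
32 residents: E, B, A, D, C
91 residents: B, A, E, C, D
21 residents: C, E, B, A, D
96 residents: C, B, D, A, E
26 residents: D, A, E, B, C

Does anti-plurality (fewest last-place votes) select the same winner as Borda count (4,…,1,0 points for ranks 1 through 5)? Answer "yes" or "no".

yes

Anti-plurality — last-place votes: A 45, E 96, D 112, C 58, B 0. Winner: B.
Borda — scores: A 532, E 515, D 373, C 694, B 996. Winner: B.
The two methods agree.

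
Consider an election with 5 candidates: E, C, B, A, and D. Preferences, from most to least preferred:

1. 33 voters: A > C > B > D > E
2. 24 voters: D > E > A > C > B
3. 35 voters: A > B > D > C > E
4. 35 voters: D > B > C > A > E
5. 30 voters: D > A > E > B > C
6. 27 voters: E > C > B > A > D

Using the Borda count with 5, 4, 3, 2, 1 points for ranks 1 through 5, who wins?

E: 33·1 + 24·4 + 35·1 + 35·1 + 30·3 + 27·5 = 424
C: 33·4 + 24·2 + 35·2 + 35·3 + 30·1 + 27·4 = 493
B: 33·3 + 24·1 + 35·4 + 35·4 + 30·2 + 27·3 = 544
A: 33·5 + 24·3 + 35·5 + 35·2 + 30·4 + 27·2 = 656
D: 33·2 + 24·5 + 35·3 + 35·5 + 30·5 + 27·1 = 643
A has the highest Borda score (656).

A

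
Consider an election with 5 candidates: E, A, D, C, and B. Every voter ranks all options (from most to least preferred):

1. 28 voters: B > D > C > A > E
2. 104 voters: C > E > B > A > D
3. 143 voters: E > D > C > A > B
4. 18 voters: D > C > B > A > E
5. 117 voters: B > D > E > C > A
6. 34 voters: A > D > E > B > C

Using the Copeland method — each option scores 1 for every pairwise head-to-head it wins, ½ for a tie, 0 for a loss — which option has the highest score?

E

E: beats A, D, C, and B → score 4.
A: loses to E, D, C, and B → score 0.
D: beats A and C; loses to E and B → score 2.
C: beats A and B; loses to E and D → score 2.
B: beats A and D; loses to E and C → score 2.
E has the best pairwise record.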